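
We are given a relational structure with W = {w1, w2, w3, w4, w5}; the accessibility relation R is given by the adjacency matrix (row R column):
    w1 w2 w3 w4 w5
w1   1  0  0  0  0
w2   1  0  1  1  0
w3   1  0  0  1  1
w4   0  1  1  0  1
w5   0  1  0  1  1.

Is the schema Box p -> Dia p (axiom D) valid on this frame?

Axiom D corresponds to the accessibility relation being serial.
Serial: yes — every world has a successor (e.g. w1 R w1).

Yes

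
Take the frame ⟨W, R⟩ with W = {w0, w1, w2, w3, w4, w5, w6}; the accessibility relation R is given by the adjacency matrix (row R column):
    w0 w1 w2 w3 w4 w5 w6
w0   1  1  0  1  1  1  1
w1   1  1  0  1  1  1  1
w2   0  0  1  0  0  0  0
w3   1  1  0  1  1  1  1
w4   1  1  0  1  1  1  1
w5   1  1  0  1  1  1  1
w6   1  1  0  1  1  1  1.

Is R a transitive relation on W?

Transitive: yes — every two-step R-path is closed by a direct edge.

Yes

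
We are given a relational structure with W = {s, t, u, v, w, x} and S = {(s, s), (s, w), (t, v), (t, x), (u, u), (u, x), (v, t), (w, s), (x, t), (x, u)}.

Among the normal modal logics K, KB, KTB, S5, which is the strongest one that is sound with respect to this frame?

Symmetric (axiom B): yes — every pair in S has its reverse in S.
Reflexive (axiom T): no — t is not related to itself.
Euclidean (axiom 5): no — t S v and t S x, but not v S x.
So F validates K, KB; KTB would additionally require S to be reflexive. The strongest is KB.

KB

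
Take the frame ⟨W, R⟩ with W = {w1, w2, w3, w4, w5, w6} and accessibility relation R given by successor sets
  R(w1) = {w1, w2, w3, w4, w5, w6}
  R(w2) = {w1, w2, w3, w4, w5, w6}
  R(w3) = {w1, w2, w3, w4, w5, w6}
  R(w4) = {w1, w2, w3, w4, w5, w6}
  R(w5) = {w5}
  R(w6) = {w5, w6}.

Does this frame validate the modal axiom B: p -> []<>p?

By correspondence theory, B is valid on a frame iff R is symmetric.
Symmetric: no — w1 R w5 but not w5 R w1.

No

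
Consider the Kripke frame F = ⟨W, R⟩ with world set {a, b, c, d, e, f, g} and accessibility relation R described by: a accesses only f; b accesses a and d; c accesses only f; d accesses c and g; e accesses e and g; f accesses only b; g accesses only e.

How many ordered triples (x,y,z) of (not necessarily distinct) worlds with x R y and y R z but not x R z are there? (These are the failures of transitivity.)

10

Enumerating: (a,f,b), (b,a,f), (b,d,c), (b,d,g), (c,f,b), (d,c,f), (d,g,e), (f,b,a), (f,b,d), (g,e,g).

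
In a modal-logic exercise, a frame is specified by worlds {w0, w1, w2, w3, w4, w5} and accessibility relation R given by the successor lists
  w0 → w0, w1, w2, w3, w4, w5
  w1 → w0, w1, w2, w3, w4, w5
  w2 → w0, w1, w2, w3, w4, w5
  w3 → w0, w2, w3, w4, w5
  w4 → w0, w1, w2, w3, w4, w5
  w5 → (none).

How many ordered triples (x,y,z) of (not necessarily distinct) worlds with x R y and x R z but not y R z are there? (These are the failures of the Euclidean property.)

Enumerating: (w0,w3,w1), (w0,w5,w0), (w0,w5,w1), (w0,w5,w2), (w0,w5,w3), (w0,w5,w4), (w0,w5,w5), (w1,w3,w1), (w1,w5,w0), (w1,w5,w1), (w1,w5,w2), (w1,w5,w3), … and 21 more.
Total: 33.

33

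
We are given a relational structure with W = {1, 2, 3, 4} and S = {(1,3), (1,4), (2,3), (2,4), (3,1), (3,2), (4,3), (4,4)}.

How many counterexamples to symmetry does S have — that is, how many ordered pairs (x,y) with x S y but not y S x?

Enumerating: (1,4), (2,4), (4,3).

3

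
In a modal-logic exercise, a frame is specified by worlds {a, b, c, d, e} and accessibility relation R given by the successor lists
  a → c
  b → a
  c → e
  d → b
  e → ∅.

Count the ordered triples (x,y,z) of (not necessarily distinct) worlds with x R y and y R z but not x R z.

3

Enumerating: (a,c,e), (b,a,c), (d,b,a).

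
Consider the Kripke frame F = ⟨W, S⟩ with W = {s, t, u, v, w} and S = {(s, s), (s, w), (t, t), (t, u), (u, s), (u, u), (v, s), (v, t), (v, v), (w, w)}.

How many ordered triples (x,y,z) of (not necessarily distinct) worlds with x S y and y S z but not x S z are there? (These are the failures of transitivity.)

Enumerating: (t,u,s), (u,s,w), (v,s,w), (v,t,u).

4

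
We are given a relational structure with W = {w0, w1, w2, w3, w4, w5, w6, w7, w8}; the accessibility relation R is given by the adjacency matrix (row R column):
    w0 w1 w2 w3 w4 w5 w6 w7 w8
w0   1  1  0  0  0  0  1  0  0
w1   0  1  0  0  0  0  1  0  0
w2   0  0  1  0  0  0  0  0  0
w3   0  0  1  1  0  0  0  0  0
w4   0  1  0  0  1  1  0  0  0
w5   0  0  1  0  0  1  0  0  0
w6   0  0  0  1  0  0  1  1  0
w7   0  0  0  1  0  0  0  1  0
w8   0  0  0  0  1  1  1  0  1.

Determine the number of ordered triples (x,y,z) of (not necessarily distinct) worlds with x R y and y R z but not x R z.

12

Enumerating: (w0,w6,w3), (w0,w6,w7), (w1,w6,w3), (w1,w6,w7), (w4,w1,w6), (w4,w5,w2), (w6,w3,w2), (w7,w3,w2), (w8,w4,w1), (w8,w5,w2), (w8,w6,w3), (w8,w6,w7).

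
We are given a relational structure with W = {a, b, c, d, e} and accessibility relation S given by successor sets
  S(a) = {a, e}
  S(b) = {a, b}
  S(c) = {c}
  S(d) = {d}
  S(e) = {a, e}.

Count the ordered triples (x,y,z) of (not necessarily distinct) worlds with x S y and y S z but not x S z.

Enumerating: (b,a,e).

1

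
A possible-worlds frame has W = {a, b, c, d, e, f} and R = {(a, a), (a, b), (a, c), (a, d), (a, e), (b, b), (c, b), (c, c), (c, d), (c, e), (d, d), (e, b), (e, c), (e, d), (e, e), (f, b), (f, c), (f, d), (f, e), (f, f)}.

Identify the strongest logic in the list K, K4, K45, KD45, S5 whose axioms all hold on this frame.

K4

Transitive (axiom 4): yes — every two-step R-path is closed by a direct edge.
Euclidean (axiom 5): no — a R b and a R c, but not b R c.
Serial (axiom D): yes — every world has a successor (e.g. a R a).
Reflexive (axiom T): yes — every world is R-related to itself.
So F validates K, K4; K45 would additionally require R to be Euclidean. The strongest is K4.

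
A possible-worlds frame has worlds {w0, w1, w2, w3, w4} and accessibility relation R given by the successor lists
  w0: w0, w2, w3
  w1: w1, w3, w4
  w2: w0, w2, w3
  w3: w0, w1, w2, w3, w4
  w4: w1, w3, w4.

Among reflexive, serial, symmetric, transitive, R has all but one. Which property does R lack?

Reflexive: yes — every world is R-related to itself.
Serial: yes — every world has a successor (e.g. w0 R w0).
Symmetric: yes — every pair in R has its reverse in R.
Transitive: no — w0 R w3 and w3 R w1, but not w0 R w1.
Only transitive fails.

transitive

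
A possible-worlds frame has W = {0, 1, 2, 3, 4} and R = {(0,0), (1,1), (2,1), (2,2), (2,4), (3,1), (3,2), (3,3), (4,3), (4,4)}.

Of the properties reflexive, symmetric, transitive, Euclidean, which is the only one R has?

reflexive

Reflexive: yes — every world is R-related to itself.
Symmetric: no — 2 R 1 but not 1 R 2.
Transitive: no — 2 R 4 and 4 R 3, but not 2 R 3.
Euclidean: no — 2 R 1 and 2 R 4, but not 1 R 4.
Only reflexive holds.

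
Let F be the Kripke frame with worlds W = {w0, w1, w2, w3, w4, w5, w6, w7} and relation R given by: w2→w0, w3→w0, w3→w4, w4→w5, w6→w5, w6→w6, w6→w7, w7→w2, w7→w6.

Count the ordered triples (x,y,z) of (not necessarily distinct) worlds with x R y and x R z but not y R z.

14

Enumerating: (w2,w0,w0), (w3,w0,w0), (w3,w0,w4), (w3,w4,w0), (w3,w4,w4), (w4,w5,w5), (w6,w5,w5), (w6,w5,w6), (w6,w5,w7), (w6,w7,w5), (w6,w7,w7), (w7,w2,w2), (w7,w2,w6), (w7,w6,w2).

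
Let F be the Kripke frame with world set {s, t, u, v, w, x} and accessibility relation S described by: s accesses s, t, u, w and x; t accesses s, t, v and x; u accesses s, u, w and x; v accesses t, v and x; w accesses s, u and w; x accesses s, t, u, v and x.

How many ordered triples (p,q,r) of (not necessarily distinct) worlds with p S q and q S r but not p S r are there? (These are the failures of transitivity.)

16

Enumerating: (s,t,v), (s,x,v), (t,s,u), (t,s,w), (t,x,u), (u,s,t), (u,x,t), (u,x,v), (v,t,s), (v,x,s), (v,x,u), (w,s,t), (w,s,x), (w,u,x), (x,s,w), (x,u,w).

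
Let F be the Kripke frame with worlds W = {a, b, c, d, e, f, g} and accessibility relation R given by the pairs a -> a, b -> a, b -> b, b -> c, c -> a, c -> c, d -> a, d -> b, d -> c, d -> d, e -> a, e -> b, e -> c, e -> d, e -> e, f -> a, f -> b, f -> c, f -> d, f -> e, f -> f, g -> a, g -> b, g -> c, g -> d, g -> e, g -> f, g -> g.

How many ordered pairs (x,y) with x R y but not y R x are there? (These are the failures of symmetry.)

21

Enumerating: (b,a), (b,c), (c,a), (d,a), (d,b), (d,c), (e,a), (e,b), (e,c), (e,d), (f,a), (f,b), … and 9 more.
Total: 21.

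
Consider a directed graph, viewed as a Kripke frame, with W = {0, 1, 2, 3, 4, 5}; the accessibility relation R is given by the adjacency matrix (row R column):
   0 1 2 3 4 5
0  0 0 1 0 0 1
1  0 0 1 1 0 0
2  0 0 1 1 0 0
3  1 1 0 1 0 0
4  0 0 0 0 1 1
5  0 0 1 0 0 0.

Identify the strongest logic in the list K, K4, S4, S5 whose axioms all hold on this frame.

K

Transitive (axiom 4): no — 0 R 2 and 2 R 3, but not 0 R 3.
Reflexive (axiom T): no — 0 is not related to itself.
Euclidean (axiom 5): no — 0 R 2 and 0 R 5, but not 2 R 5.
So F validates K; K4 would additionally require R to be transitive. The strongest is K.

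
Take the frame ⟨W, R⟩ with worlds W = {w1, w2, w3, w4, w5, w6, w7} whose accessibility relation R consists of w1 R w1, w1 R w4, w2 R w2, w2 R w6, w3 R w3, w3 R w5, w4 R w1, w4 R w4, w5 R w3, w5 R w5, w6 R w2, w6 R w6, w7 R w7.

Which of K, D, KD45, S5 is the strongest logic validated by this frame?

S5

Serial (axiom D): yes — every world has a successor (e.g. w1 R w1).
Euclidean (axiom 5): yes — any two successors of a common world are R-related.
Transitive (axiom 4): yes — every two-step R-path is closed by a direct edge.
Reflexive (axiom T): yes — every world is R-related to itself.
So F validates K, D, KD45, S5. The strongest is S5.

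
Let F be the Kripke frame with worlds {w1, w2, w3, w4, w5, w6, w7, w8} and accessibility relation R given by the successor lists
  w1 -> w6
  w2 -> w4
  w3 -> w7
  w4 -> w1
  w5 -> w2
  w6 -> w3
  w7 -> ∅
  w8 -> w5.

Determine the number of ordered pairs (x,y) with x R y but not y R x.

Enumerating: (w1,w6), (w2,w4), (w3,w7), (w4,w1), (w5,w2), (w6,w3), (w8,w5).

7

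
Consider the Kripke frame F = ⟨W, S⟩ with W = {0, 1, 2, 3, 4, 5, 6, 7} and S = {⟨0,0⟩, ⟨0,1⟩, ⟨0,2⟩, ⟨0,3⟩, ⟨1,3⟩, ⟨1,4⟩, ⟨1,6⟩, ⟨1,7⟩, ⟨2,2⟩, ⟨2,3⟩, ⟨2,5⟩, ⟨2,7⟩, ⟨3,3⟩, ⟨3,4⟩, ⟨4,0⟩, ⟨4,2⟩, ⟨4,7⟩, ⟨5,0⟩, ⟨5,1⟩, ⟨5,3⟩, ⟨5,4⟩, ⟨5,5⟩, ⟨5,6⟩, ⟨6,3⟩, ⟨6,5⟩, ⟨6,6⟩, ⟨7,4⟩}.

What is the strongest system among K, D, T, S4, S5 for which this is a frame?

D

Serial (axiom D): yes — every world has a successor (e.g. 0 S 0).
Reflexive (axiom T): no — 1 is not related to itself.
Transitive (axiom 4): no — 0 S 1 and 1 S 4, but not 0 S 4.
Euclidean (axiom 5): no — 0 S 1 and 0 S 2, but not 1 S 2.
So F validates K, D; T would additionally require S to be reflexive. The strongest is D.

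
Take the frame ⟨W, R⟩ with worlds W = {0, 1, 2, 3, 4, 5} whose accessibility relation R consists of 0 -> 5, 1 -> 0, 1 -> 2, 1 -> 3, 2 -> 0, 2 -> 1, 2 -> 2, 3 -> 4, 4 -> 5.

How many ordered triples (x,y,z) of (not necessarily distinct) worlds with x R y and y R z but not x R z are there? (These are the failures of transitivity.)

Enumerating: (1,0,5), (1,2,1), (1,3,4), (2,0,5), (2,1,3), (3,4,5).

6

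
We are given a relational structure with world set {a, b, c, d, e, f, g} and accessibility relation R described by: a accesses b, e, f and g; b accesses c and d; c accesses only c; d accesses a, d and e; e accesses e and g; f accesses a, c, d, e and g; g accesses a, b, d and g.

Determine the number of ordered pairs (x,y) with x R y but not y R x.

13

Enumerating: (a,b), (a,e), (b,c), (b,d), (d,a), (d,e), (e,g), (f,c), (f,d), (f,e), (f,g), (g,b), (g,d).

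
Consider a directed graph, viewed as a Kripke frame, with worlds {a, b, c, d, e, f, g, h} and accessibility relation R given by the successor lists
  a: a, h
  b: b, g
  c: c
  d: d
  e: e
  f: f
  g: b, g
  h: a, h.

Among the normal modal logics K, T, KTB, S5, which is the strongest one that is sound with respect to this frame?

S5

Reflexive (axiom T): yes — every world is R-related to itself.
Symmetric (axiom B): yes — every pair in R has its reverse in R.
Euclidean (axiom 5): yes — any two successors of a common world are R-related.
So F validates K, T, KTB, S5. The strongest is S5.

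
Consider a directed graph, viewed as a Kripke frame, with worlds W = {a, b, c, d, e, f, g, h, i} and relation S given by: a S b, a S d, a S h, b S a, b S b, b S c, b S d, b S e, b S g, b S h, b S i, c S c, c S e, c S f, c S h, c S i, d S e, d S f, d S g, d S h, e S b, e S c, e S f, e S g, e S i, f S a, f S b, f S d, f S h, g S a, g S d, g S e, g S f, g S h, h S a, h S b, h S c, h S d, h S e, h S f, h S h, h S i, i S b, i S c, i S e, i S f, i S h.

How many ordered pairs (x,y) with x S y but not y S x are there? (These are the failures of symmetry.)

Enumerating: (a,d), (b,c), (b,d), (b,g), (c,f), (d,e), (e,f), (f,a), (f,b), (g,a), (g,f), (g,h), (h,e), (i,f).

14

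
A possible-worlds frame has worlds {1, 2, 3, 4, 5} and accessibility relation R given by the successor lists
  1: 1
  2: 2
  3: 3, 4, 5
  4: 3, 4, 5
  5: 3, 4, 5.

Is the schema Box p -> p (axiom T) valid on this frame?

Yes

By correspondence theory, T is valid on a frame iff R is reflexive.
Reflexive: yes — every world is R-related to itself.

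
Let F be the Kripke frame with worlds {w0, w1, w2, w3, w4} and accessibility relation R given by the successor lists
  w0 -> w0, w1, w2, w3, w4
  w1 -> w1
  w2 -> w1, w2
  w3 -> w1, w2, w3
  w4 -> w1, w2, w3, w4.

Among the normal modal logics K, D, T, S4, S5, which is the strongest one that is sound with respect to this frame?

Serial (axiom D): yes — every world has a successor (e.g. w0 R w0).
Reflexive (axiom T): yes — every world is R-related to itself.
Transitive (axiom 4): yes — every two-step R-path is closed by a direct edge.
Euclidean (axiom 5): no — w0 R w1 and w0 R w2, but not w1 R w2.
So F validates K, D, T, S4; S5 would additionally require R to be Euclidean. The strongest is S4.

S4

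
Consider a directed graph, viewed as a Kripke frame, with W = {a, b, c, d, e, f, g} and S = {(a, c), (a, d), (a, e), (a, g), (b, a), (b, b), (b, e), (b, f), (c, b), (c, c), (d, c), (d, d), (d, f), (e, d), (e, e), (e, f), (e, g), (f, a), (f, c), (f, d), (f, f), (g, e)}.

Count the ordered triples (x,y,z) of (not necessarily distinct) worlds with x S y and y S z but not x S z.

Enumerating: (a,c,b), (a,d,f), (a,e,f), (b,a,c), (b,a,d), (b,a,g), (b,e,d), (b,e,g), (b,f,c), (b,f,d), (c,b,a), (c,b,e), … and 12 more.
Total: 24.

24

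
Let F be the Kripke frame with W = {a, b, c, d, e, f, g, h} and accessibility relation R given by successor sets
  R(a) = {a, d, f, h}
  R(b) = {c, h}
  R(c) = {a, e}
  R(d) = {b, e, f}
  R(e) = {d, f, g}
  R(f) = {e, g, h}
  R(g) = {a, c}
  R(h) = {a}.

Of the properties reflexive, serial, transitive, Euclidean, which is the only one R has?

serial

Reflexive: no — b is not related to itself.
Serial: yes — every world has a successor (e.g. a R a).
Transitive: no — a R d and d R b, but not a R b.
Euclidean: no — a R d and a R h, but not d R h.
Only serial holds.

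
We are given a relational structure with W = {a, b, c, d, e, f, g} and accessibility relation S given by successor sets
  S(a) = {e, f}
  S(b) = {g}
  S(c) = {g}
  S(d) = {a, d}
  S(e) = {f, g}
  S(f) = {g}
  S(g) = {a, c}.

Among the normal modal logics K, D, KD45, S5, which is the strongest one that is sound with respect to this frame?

Serial (axiom D): yes — every world has a successor (e.g. a S e).
Euclidean (axiom 5): no — a S f and a S e, but not f S e.
Transitive (axiom 4): no — a S e and e S g, but not a S g.
Reflexive (axiom T): no — a is not related to itself.
So F validates K, D; KD45 would additionally require S to be Euclidean and transitive. The strongest is D.

D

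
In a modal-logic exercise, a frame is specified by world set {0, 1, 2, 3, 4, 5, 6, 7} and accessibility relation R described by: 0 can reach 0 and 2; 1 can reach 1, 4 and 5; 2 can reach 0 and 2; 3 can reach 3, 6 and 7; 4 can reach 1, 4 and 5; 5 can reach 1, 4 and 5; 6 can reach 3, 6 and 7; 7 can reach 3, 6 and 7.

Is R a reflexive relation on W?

Reflexive: yes — every world is R-related to itself.

Yes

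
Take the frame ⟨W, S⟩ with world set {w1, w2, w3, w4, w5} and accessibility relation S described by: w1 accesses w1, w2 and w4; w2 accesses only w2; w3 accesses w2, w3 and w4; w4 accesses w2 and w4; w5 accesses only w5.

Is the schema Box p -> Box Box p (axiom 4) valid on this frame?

Yes

Axiom 4 corresponds to the accessibility relation being transitive.
Transitive: yes — every two-step S-path is closed by a direct edge.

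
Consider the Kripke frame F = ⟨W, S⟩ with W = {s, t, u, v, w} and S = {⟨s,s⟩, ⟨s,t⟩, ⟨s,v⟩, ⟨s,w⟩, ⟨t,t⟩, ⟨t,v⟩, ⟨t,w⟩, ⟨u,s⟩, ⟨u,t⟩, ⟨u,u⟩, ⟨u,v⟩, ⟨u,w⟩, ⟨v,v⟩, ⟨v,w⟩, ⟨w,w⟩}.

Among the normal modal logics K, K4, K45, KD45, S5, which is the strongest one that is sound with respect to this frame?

Transitive (axiom 4): yes — every two-step S-path is closed by a direct edge.
Euclidean (axiom 5): no — s S v and s S t, but not v S t.
Serial (axiom D): yes — every world has a successor (e.g. s S s).
Reflexive (axiom T): yes — every world is S-related to itself.
So F validates K, K4; K45 would additionally require S to be Euclidean. The strongest is K4.

K4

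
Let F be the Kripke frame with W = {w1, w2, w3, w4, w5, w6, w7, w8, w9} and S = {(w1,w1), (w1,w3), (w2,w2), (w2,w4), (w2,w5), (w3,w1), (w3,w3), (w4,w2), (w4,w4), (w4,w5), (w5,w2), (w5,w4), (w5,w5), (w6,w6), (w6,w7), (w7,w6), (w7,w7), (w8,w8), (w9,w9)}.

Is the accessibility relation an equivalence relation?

Yes

Reflexive: yes — every world is S-related to itself.
Symmetric: yes — every pair in S has its reverse in S.
Transitive: yes — every two-step S-path is closed by a direct edge.
So S is an equivalence relation.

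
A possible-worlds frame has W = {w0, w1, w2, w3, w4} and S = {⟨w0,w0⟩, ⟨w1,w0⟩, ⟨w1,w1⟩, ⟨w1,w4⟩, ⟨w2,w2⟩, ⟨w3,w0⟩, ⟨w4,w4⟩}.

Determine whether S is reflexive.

Reflexive: no — w3 is not related to itself.

No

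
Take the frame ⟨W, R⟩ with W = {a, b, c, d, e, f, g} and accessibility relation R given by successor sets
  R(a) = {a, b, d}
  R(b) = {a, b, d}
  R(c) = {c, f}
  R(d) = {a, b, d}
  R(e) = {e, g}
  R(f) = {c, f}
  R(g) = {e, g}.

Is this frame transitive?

Transitive: yes — every two-step R-path is closed by a direct edge.

Yes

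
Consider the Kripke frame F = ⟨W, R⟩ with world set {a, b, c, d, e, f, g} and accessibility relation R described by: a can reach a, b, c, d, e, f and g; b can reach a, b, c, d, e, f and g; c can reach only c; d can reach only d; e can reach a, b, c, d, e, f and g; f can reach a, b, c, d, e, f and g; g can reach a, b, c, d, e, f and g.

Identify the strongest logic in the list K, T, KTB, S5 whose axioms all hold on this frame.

Reflexive (axiom T): yes — every world is R-related to itself.
Symmetric (axiom B): no — a R c but not c R a.
Euclidean (axiom 5): no — a R c and a R b, but not c R b.
So F validates K, T; KTB would additionally require R to be symmetric. The strongest is T.

T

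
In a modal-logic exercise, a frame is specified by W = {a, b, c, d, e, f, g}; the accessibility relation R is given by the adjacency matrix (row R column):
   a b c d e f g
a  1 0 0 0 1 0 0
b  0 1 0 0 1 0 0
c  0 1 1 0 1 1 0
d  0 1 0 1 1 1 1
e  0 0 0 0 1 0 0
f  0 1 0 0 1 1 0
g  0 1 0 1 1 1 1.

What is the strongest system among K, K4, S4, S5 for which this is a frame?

Transitive (axiom 4): yes — every two-step R-path is closed by a direct edge.
Reflexive (axiom T): yes — every world is R-related to itself.
Euclidean (axiom 5): no — c R b and c R f, but not b R f.
So F validates K, K4, S4; S5 would additionally require R to be Euclidean. The strongest is S4.

S4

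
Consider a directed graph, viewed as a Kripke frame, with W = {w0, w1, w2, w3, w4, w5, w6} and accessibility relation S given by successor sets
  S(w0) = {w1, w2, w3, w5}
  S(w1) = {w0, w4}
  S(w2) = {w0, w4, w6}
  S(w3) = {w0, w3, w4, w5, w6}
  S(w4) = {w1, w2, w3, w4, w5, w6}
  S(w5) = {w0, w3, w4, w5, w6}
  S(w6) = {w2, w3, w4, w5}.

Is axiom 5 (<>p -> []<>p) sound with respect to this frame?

Axiom 5 corresponds to the accessibility relation being Euclidean.
Euclidean: no — w0 S w1 and w0 S w2, but not w1 S w2.

No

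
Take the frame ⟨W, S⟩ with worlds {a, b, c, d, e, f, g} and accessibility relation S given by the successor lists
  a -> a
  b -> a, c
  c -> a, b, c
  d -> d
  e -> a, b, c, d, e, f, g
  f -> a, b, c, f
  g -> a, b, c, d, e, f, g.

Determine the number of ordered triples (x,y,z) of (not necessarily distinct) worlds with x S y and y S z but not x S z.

Enumerating: (b,c,b).

1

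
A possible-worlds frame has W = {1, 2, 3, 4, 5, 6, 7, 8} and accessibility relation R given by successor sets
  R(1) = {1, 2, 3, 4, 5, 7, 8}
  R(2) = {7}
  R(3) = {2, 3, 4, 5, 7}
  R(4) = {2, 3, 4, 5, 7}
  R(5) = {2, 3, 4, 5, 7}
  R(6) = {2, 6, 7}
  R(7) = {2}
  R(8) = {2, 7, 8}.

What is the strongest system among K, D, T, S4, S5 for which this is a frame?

Serial (axiom D): yes — every world has a successor (e.g. 1 R 1).
Reflexive (axiom T): no — 2 is not related to itself.
Transitive (axiom 4): no — 2 R 7 and 7 R 2, but not 2 R 2.
Euclidean (axiom 5): no — 1 R 2 and 1 R 3, but not 2 R 3.
So F validates K, D; T would additionally require R to be reflexive. The strongest is D.

D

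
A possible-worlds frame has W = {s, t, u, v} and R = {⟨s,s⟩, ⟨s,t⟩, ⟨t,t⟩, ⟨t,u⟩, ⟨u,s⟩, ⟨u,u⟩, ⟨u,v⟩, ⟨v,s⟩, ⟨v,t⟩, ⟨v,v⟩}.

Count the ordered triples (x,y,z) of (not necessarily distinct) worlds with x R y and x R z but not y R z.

8

Enumerating: (s,t,s), (t,u,t), (u,s,u), (u,s,v), (u,v,u), (v,s,v), (v,t,s), (v,t,v).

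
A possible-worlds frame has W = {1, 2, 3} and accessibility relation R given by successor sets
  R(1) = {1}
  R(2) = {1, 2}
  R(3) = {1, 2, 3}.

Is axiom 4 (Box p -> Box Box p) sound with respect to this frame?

The schema 4 characterises exactly the transitive frames.
Transitive: yes — every two-step R-path is closed by a direct edge.

Yes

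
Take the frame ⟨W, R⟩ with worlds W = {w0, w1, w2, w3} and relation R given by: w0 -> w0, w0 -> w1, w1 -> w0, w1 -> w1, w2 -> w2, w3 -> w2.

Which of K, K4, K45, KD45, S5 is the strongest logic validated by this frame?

KD45

Transitive (axiom 4): yes — every two-step R-path is closed by a direct edge.
Euclidean (axiom 5): yes — any two successors of a common world are R-related.
Serial (axiom D): yes — every world has a successor (e.g. w0 R w0).
Reflexive (axiom T): no — w3 is not related to itself.
So F validates K, K4, K45, KD45; S5 would additionally require R to be reflexive. The strongest is KD45.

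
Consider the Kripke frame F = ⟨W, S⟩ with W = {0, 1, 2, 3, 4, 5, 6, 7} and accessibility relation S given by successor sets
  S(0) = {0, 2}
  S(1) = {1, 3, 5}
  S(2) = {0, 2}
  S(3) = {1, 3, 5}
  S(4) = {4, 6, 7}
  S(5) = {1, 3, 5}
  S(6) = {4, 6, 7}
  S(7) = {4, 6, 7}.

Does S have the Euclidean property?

Euclidean: yes — any two successors of a common world are S-related.

Yes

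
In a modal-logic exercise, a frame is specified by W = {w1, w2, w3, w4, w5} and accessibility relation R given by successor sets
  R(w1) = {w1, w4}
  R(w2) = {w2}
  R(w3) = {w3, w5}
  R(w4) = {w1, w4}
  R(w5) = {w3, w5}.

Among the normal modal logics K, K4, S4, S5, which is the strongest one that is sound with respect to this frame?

Transitive (axiom 4): yes — every two-step R-path is closed by a direct edge.
Reflexive (axiom T): yes — every world is R-related to itself.
Euclidean (axiom 5): yes — any two successors of a common world are R-related.
So F validates K, K4, S4, S5. The strongest is S5.

S5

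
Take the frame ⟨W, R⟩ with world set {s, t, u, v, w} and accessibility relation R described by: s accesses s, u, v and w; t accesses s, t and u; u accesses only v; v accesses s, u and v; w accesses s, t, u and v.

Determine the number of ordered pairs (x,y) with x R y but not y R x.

6

Enumerating: (s,u), (t,s), (t,u), (w,t), (w,u), (w,v).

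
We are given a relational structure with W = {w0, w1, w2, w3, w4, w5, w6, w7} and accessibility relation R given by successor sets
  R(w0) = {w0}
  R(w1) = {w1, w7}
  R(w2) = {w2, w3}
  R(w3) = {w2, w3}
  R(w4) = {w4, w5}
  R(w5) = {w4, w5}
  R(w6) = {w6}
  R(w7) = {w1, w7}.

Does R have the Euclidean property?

Yes

Euclidean: yes — any two successors of a common world are R-related.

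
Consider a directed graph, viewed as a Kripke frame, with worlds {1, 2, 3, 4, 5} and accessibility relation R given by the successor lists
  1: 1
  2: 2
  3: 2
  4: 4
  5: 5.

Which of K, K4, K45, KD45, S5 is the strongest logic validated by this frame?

Transitive (axiom 4): yes — every two-step R-path is closed by a direct edge.
Euclidean (axiom 5): yes — any two successors of a common world are R-related.
Serial (axiom D): yes — every world has a successor (e.g. 1 R 1).
Reflexive (axiom T): no — 3 is not related to itself.
So F validates K, K4, K45, KD45; S5 would additionally require R to be reflexive. The strongest is KD45.

KD45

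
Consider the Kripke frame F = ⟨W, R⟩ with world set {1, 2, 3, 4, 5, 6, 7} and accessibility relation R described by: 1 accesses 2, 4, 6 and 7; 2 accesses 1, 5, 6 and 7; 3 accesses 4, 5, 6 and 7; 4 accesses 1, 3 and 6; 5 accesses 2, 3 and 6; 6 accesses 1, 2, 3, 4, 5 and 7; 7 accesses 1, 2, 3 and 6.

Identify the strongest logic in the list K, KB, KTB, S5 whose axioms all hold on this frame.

Symmetric (axiom B): yes — every pair in R has its reverse in R.
Reflexive (axiom T): no — 1 is not related to itself.
Euclidean (axiom 5): no — 1 R 2 and 1 R 4, but not 2 R 4.
So F validates K, KB; KTB would additionally require R to be reflexive. The strongest is KB.

KB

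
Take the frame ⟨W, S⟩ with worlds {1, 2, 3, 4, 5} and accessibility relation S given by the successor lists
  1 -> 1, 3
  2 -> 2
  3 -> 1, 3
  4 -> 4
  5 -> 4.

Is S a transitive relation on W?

Yes

Transitive: yes — every two-step S-path is closed by a direct edge.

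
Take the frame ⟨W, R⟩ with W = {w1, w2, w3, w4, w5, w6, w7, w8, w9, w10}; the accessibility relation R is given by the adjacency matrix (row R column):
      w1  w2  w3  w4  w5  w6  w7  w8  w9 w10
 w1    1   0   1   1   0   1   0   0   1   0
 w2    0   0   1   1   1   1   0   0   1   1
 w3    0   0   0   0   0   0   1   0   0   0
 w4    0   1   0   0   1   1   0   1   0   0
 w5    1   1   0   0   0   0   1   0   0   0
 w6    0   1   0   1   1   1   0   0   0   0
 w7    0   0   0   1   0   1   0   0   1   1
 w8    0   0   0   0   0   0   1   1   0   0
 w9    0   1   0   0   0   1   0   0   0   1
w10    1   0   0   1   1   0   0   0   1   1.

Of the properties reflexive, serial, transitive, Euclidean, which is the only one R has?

serial

Reflexive: no — w2 is not related to itself.
Serial: yes — every world has a successor (e.g. w1 R w1).
Transitive: no — w1 R w3 and w3 R w7, but not w1 R w7.
Euclidean: no — w1 R w3 and w1 R w4, but not w3 R w4.
Only serial holds.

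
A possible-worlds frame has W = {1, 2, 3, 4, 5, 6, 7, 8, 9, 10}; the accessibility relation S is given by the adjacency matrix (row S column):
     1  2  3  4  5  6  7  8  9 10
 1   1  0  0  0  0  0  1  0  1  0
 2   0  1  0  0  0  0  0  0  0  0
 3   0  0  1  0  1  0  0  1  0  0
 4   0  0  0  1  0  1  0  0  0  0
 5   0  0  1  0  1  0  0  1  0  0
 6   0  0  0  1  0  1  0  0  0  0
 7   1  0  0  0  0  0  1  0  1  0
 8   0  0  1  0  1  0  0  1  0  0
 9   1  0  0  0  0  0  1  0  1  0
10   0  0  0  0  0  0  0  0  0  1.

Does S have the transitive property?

Transitive: yes — every two-step S-path is closed by a direct edge.

Yes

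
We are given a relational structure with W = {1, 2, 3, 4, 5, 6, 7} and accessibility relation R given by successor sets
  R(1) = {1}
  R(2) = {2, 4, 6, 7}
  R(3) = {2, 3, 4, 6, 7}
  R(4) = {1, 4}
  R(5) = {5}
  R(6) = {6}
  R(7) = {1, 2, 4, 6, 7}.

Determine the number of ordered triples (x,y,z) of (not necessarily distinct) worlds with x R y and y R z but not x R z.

4

Enumerating: (2,4,1), (2,7,1), (3,4,1), (3,7,1).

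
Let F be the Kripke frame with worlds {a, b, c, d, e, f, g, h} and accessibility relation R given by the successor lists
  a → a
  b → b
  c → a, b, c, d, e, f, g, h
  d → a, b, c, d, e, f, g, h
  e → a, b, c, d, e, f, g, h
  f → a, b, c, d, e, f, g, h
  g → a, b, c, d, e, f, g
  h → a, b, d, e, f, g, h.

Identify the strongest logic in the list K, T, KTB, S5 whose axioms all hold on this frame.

Reflexive (axiom T): yes — every world is R-related to itself.
Symmetric (axiom B): no — c R a but not a R c.
Euclidean (axiom 5): no — c R a and c R b, but not a R b.
So F validates K, T; KTB would additionally require R to be symmetric. The strongest is T.

T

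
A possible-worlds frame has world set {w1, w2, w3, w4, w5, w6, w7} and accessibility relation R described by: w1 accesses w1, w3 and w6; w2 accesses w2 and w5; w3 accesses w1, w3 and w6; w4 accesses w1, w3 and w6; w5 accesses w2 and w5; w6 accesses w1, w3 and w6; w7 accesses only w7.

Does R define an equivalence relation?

No

Reflexive: no — w4 is not related to itself.
Symmetric: no — w4 R w1 but not w1 R w4.
Transitive: yes — every two-step R-path is closed by a direct edge.
So R is not an equivalence relation.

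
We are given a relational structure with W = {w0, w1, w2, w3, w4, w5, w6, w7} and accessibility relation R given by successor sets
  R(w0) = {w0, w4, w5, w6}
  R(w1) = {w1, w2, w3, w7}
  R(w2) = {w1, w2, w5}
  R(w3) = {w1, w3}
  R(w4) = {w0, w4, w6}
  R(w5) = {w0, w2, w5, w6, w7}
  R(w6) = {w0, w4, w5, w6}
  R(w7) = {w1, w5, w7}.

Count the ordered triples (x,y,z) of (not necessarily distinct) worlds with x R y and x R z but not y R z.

Enumerating: (w0,w4,w5), (w0,w5,w4), (w1,w2,w3), (w1,w2,w7), (w1,w3,w2), (w1,w3,w7), (w1,w7,w2), (w1,w7,w3), (w2,w1,w5), (w2,w5,w1), (w5,w0,w2), (w5,w0,w7), … and 12 more.
Total: 24.

24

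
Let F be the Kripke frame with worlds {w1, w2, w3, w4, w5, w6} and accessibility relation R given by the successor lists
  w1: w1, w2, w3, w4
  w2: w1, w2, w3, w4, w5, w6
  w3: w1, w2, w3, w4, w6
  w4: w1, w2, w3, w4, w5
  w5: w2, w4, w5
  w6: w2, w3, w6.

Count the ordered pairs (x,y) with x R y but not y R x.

0

R is symmetric; there are no such tuples.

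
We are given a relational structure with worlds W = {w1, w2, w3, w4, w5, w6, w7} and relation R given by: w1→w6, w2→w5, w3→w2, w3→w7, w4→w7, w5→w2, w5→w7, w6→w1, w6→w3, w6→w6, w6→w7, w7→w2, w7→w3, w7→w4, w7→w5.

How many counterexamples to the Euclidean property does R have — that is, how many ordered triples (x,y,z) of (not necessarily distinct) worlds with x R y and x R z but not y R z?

30

Enumerating: (w2,w5,w5), (w3,w2,w2), (w3,w2,w7), (w3,w7,w7), (w4,w7,w7), (w5,w2,w2), (w5,w2,w7), (w5,w7,w7), (w6,w1,w1), (w6,w1,w3), (w6,w1,w7), (w6,w3,w1), … and 18 more.
Total: 30.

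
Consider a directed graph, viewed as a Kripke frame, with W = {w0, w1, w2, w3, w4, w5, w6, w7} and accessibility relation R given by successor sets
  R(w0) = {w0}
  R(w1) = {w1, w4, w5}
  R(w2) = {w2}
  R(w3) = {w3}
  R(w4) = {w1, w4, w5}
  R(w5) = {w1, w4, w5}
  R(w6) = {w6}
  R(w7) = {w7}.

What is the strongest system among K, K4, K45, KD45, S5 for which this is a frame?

S5

Transitive (axiom 4): yes — every two-step R-path is closed by a direct edge.
Euclidean (axiom 5): yes — any two successors of a common world are R-related.
Serial (axiom D): yes — every world has a successor (e.g. w0 R w0).
Reflexive (axiom T): yes — every world is R-related to itself.
So F validates K, K4, K45, KD45, S5. The strongest is S5.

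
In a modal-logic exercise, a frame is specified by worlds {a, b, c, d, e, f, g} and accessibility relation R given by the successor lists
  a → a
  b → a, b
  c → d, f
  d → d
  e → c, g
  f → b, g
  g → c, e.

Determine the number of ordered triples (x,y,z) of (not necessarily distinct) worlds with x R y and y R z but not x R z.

Enumerating: (c,f,b), (c,f,g), (e,c,d), (e,c,f), (e,g,e), (f,b,a), (f,g,c), (f,g,e), (g,c,d), (g,c,f), (g,e,g).

11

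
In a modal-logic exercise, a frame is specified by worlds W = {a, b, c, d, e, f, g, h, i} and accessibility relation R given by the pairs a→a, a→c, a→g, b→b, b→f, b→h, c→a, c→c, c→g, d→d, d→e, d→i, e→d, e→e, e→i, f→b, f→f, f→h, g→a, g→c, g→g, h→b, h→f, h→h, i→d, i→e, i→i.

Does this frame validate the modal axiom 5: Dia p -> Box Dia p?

Yes

By correspondence theory, 5 is valid on a frame iff R is Euclidean.
Euclidean: yes — any two successors of a common world are R-related.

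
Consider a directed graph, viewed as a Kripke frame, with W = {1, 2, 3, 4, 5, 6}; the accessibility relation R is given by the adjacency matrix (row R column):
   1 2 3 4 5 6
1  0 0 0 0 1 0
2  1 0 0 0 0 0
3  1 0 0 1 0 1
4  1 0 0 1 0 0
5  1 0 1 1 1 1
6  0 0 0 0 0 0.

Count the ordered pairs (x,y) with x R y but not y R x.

8

Enumerating: (2,1), (3,1), (3,4), (3,6), (4,1), (5,3), (5,4), (5,6).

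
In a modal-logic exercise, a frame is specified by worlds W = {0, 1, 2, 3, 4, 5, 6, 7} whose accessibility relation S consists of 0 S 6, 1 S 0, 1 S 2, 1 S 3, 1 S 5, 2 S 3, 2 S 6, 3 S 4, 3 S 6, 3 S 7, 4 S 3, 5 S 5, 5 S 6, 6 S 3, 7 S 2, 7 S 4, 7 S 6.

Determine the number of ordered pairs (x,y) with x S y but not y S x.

Enumerating: (0,6), (1,0), (1,2), (1,3), (1,5), (2,3), (2,6), (3,7), (5,6), (7,2), (7,4), (7,6).

12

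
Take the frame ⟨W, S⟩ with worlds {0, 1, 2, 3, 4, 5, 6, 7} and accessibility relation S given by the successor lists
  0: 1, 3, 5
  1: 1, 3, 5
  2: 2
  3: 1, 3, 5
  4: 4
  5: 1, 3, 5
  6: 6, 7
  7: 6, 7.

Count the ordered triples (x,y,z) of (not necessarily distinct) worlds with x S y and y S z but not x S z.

0

S is transitive; there are no such tuples.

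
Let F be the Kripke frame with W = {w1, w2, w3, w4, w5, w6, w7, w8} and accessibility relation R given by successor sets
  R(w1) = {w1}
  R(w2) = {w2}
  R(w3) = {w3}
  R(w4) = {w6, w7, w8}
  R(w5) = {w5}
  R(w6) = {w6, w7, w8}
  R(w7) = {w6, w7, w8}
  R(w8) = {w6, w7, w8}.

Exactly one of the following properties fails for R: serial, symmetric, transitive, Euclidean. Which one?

symmetric

Serial: yes — every world has a successor (e.g. w1 R w1).
Symmetric: no — w4 R w6 but not w6 R w4.
Transitive: yes — every two-step R-path is closed by a direct edge.
Euclidean: yes — any two successors of a common world are R-related.
Only symmetric fails.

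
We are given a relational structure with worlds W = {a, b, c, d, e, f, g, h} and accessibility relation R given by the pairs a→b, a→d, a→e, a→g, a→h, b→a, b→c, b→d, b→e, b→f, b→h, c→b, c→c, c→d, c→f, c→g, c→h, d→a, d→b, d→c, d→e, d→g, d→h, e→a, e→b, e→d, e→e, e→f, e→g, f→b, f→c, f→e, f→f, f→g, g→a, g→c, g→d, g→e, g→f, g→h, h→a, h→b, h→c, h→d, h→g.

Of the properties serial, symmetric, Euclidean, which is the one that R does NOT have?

Euclidean

Serial: yes — every world has a successor (e.g. a R b).
Symmetric: yes — every pair in R has its reverse in R.
Euclidean: no — a R b and a R g, but not b R g.
Only Euclidean fails.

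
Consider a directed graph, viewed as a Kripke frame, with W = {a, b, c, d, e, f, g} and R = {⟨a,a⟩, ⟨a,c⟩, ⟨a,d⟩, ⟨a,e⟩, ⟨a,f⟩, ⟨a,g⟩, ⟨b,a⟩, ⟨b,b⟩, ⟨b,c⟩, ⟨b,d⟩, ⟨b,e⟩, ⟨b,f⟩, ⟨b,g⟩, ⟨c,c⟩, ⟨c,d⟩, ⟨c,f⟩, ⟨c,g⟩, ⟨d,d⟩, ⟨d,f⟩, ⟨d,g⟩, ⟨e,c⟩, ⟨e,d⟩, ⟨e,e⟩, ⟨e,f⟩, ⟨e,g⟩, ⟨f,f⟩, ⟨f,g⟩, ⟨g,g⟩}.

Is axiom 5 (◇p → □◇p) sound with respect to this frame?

Axiom 5 corresponds to the accessibility relation being Euclidean.
Euclidean: no — a R c and a R e, but not c R e.

No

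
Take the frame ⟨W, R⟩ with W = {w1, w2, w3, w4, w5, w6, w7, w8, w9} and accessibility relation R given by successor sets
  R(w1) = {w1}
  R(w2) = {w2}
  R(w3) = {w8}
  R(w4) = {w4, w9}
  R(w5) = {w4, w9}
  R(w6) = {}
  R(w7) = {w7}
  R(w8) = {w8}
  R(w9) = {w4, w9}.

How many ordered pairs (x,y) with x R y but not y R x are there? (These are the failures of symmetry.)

3

Enumerating: (w3,w8), (w5,w4), (w5,w9).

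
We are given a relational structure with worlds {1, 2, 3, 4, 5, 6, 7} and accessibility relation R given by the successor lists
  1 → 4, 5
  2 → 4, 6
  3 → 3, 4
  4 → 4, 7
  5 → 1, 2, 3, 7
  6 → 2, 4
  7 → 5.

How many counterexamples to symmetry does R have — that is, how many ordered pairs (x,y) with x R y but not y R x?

Enumerating: (1,4), (2,4), (3,4), (4,7), (5,2), (5,3), (6,4).

7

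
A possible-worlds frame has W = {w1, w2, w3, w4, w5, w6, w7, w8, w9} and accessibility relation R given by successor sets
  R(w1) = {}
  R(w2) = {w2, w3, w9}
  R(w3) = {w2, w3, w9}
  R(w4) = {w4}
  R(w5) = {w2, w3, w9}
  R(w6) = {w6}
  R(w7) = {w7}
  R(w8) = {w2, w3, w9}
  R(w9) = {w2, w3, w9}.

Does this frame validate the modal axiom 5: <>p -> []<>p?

The schema 5 characterises exactly the Euclidean frames.
Euclidean: yes — any two successors of a common world are R-related.

Yes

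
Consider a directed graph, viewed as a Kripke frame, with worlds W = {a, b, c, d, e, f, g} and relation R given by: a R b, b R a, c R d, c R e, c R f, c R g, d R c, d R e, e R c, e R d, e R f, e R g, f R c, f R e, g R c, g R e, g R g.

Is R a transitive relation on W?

Transitive: no — d R c and c R f, but not d R f.

No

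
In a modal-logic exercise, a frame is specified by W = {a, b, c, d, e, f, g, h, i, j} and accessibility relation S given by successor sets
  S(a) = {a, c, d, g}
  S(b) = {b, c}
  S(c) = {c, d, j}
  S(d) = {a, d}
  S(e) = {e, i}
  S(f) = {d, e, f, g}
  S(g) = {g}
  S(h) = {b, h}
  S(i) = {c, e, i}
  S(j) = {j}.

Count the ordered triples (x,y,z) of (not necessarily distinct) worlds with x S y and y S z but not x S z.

12

Enumerating: (a,c,j), (b,c,d), (b,c,j), (c,d,a), (d,a,c), (d,a,g), (e,i,c), (f,d,a), (f,e,i), (h,b,c), (i,c,d), (i,c,j).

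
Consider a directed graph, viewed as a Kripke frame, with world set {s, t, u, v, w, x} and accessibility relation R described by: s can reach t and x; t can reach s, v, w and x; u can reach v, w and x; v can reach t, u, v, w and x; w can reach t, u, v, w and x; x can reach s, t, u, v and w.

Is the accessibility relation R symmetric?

Yes

Symmetric: yes — every pair in R has its reverse in R.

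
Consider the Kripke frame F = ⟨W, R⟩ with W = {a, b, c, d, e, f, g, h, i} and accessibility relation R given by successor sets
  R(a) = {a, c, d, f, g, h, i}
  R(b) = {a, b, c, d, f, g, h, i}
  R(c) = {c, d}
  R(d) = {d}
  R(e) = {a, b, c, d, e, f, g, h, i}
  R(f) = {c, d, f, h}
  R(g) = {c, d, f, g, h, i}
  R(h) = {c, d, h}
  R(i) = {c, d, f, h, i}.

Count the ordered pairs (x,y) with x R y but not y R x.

Enumerating: (a,c), (a,d), (a,f), (a,g), (a,h), (a,i), (b,a), (b,c), (b,d), (b,f), (b,g), (b,h), … and 24 more.
Total: 36.

36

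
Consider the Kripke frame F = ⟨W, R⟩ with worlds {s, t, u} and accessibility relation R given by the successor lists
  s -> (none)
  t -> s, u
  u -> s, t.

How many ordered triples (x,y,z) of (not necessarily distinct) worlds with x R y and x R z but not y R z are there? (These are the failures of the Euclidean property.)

Enumerating: (t,s,s), (t,s,u), (t,u,u), (u,s,s), (u,s,t), (u,t,t).

6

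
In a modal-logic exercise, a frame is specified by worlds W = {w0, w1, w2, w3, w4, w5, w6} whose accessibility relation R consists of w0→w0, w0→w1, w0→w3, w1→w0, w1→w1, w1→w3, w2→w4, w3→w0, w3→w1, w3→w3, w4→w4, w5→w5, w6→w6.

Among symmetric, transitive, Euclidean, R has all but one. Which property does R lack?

symmetric

Symmetric: no — w2 R w4 but not w4 R w2.
Transitive: yes — every two-step R-path is closed by a direct edge.
Euclidean: yes — any two successors of a common world are R-related.
Only symmetric fails.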